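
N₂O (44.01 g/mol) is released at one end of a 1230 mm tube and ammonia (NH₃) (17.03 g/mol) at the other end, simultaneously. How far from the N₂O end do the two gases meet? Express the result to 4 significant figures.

471.7 mm

The fronts meet when d_N₂O + d_NH₃ = L with d_N₂O/d_NH₃ = √(M_NH₃/M_N₂O) (Graham's law). Here √(M_NH₃/M_N₂O) = √(17.03/44.01) = 0.6221.
With d_N₂O + d_NH₃ = 1230 mm, d_NH₃ = 1230/(1 + 0.6221) = 758.3 mm.
d_N₂O = 1230 − 758.3 = 471.7 mm.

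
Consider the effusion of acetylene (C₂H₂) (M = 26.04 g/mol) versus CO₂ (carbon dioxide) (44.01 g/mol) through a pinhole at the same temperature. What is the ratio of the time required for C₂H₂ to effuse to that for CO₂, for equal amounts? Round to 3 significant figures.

From Graham's law, t_C₂H₂/t_CO₂ = √(M_C₂H₂/M_CO₂) = √(26.04/44.01) = √0.5917 = 0.769.

0.769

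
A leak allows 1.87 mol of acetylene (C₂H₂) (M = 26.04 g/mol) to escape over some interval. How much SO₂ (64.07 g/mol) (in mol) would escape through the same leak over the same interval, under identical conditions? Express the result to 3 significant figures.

1.19 mol

Using Graham's law: rate_SO₂/rate_C₂H₂ = √(M_C₂H₂/M_SO₂) = √(26.04/64.07) = √0.4064 = 0.6375.
So the amount for SO₂ is 1.87 × 0.6375 = 1.19 mol.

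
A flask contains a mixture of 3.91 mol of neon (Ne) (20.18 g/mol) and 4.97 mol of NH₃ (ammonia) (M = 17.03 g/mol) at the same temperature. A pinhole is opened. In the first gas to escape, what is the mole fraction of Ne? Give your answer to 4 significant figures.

Effusion rate of each component ∝ n_i/√M_i (partial pressure × 1/√M).
x_Ne(eff) = (n_Ne/√M_Ne) / (n_Ne/√M_Ne + n_NH₃/√M_NH₃)
= (3.91/√20.18) / (3.91/√20.18 + 4.97/√17.03) = 0.8704/(0.8704 + 1.204) = 0.4195.

0.4195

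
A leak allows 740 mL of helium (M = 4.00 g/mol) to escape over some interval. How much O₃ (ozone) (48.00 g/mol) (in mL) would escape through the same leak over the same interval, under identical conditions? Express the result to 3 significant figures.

214 mL

Since effusion rate ∝ 1/√M, rate_O₃/rate_He = √(M_He/M_O₃) = √(4.00/48.00) = √0.08333 = 0.2887.
So the volume for O₃ is 740 × 0.2887 = 214 mL.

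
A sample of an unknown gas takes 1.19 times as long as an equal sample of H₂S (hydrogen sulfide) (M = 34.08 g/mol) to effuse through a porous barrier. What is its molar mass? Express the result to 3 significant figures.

48.3 g/mol

Graham's law gives t_X/t_H₂S = √(M_X/M_H₂S).
1.19 = √(M_X/34.08)
M_X = 34.08 × 1.19² = 34.08 × 1.416 = 48.3 g/mol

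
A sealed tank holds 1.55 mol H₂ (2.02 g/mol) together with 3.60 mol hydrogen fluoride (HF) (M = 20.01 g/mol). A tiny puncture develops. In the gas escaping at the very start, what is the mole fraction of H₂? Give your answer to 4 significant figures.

Effusion rate of each component ∝ n_i/√M_i (partial pressure × 1/√M).
So x_H₂ in the escaping gas = (n_H₂/√M_H₂) / Σ(n_i/√M_i)
= (1.55/√2.02) / (1.55/√2.02 + 3.60/√20.01) = 1.091/(1.091 + 0.8048) = 0.5754.

0.5754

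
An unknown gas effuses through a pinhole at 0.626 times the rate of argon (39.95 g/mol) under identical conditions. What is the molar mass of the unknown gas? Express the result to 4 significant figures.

By Graham's law, rate_X/rate_Ar = √(M_Ar/M_X).
0.626 = √(39.95/M_X)
M_X = 39.95 / 0.626² = 39.95 / 0.3919 = 101.9 g/mol

101.9 g/mol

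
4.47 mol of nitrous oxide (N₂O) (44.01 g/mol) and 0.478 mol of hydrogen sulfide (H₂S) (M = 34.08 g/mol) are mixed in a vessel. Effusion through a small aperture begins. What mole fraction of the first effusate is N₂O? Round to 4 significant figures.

Effusion rate of each component ∝ n_i/√M_i (partial pressure × 1/√M).
x_N₂O(eff) = (n_N₂O/√M_N₂O) / (n_N₂O/√M_N₂O + n_H₂S/√M_H₂S)
= (4.47/√44.01) / (4.47/√44.01 + 0.478/√34.08) = 0.6738/(0.6738 + 0.08188) = 0.8916.

0.8916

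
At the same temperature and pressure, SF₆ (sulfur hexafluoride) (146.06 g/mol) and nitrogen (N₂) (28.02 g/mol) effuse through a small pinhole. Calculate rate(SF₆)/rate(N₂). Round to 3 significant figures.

From Graham's law, rate_SF₆/rate_N₂ = √(M_N₂/M_SF₆) = √(28.02/146.06) = √0.1918 = 0.438.

0.438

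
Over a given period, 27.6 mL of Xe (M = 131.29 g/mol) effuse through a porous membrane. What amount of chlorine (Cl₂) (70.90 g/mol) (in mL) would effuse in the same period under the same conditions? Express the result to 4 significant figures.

Since effusion rate ∝ 1/√M, rate_Cl₂/rate_Xe = √(M_Xe/M_Cl₂) = √(131.29/70.90) = √1.852 = 1.361.
So the volume for Cl₂ is 27.6 × 1.361 = 37.56 mL.

37.56 mL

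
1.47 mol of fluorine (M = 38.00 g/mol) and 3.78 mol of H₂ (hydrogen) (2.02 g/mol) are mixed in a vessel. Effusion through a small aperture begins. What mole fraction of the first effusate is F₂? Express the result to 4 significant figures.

The effusion rate of species i is ∝ p_i/√M_i ∝ n_i/√M_i.
So x_F₂ in the escaping gas = (n_F₂/√M_F₂) / Σ(n_i/√M_i)
= (1.47/√38.00) / (1.47/√38.00 + 3.78/√2.02) = 0.2385/(0.2385 + 2.660) = 0.08228.

0.08228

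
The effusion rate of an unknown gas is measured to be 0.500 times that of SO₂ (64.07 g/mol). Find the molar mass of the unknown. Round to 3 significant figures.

256 g/mol

Using Graham's law: rate_X/rate_SO₂ = √(M_SO₂/M_X).
0.500 = √(64.07/M_X)
M_X = 64.07 / 0.500² = 64.07 / 0.2500 = 256 g/mol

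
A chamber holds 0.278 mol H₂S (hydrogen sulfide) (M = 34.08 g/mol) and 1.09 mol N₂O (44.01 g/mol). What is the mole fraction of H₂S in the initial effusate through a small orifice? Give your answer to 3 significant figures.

0.225

The effusion rate of species i is ∝ p_i/√M_i ∝ n_i/√M_i.
x_H₂S(eff) = (n_H₂S/√M_H₂S) / (n_H₂S/√M_H₂S + n_N₂O/√M_N₂O)
= (0.278/√34.08) / (0.278/√34.08 + 1.09/√44.01) = 0.04762/(0.04762 + 0.1643) = 0.225.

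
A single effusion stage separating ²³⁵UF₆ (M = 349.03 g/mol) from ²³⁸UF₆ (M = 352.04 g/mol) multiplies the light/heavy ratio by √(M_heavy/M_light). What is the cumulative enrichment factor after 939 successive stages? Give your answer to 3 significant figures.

56.3

After 939 stages the ratio has grown by (√(352.04/349.03))^939 = (352.04/349.03)^(939/2).
= 1.00862^(939/2) = 56.3.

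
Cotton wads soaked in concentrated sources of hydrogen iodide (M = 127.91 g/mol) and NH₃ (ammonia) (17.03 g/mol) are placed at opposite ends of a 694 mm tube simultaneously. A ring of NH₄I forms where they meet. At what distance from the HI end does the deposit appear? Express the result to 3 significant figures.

186 mm

Graham's law gives d_HI/d_NH₃ = rate_HI/rate_NH₃ = √(M_NH₃/M_HI) = √(17.03/127.91) = 0.3649.
With d_HI + d_NH₃ = 694 mm, d_NH₃ = 694/(1 + 0.3649) = 508.5 mm.
d_HI = 694 − 508.5 = 186 mm.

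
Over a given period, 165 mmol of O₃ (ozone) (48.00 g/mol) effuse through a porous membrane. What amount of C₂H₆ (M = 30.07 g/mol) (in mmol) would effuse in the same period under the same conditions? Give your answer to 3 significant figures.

208 mmol

Graham's law gives rate_C₂H₆/rate_O₃ = √(M_O₃/M_C₂H₆) = √(48.00/30.07) = √1.596 = 1.263.
So the amount for C₂H₆ is 165 × 1.263 = 208 mmol.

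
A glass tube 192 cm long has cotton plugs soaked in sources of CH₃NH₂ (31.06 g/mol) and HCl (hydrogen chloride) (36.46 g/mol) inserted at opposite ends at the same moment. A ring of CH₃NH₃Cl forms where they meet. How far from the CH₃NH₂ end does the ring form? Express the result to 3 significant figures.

99.8 cm

Graham's law gives d_CH₃NH₂/d_HCl = rate_CH₃NH₂/rate_HCl = √(M_HCl/M_CH₃NH₂) = √(36.46/31.06) = 1.083.
With d_CH₃NH₂ + d_HCl = 192 cm, d_HCl = 192/(1 + 1.083) = 92.15 cm.
d_CH₃NH₂ = 192 − 92.15 = 99.8 cm.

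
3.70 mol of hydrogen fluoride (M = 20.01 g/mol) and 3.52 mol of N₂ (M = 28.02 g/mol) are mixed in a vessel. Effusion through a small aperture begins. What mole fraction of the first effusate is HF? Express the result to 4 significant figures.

0.5543

Rate_i ∝ x_i/√M_i (Graham's law weighted by mole fraction), so the effusate composition follows n_i/√M_i.
So x_HF in the escaping gas = (n_HF/√M_HF) / Σ(n_i/√M_i)
= (3.70/√20.01) / (3.70/√20.01 + 3.52/√28.02) = 0.8271/(0.8271 + 0.6650) = 0.5543.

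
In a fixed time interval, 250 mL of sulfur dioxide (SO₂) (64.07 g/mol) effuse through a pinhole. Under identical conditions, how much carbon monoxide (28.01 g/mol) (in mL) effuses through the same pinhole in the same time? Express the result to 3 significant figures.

378 mL

From Graham's law, rate_CO/rate_SO₂ = √(M_SO₂/M_CO) = √(64.07/28.01) = √2.287 = 1.512.
So the volume for CO is 250 × 1.512 = 378 mL.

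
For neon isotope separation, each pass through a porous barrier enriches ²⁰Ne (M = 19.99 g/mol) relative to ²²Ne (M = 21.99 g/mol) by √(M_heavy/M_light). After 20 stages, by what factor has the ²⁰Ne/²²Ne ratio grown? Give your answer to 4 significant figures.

2.595

Each stage multiplies the ratio by α = √(21.99/19.99), so after 20 stages the overall factor is α^20 = (21.99/19.99)^(20/2).
= 1.10005^10 = 2.595.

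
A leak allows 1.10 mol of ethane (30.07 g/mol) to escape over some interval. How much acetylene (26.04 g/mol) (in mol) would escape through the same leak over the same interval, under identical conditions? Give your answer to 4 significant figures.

1.182 mol

Since effusion rate ∝ 1/√M, rate_C₂H₂/rate_C₂H₆ = √(M_C₂H₆/M_C₂H₂) = √(30.07/26.04) = √1.155 = 1.075.
So the amount for C₂H₂ is 1.10 × 1.075 = 1.182 mol.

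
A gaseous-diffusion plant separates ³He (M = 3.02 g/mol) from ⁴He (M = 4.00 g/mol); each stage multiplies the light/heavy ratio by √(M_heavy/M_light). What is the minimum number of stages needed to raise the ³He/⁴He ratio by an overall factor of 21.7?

Single-stage factor α = √(4.00/3.02), so ln α = ½ ln(1.32450) = 0.1405.
Need α^N ≥ 21.7 ⇒ N ≥ ln(21.7) / ln α = 3.077 / 0.1405 = 21.90.
Rounding up, N = 22 stages.

22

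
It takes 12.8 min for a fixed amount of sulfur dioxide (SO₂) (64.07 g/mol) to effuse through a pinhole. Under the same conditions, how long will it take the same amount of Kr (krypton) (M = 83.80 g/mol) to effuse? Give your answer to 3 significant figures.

From Graham's law, t_Kr/t_SO₂ = √(M_Kr/M_SO₂) = √(83.80/64.07) = √1.308 = 1.144.
So the time for Kr is 12.8 × 1.144 = 14.6 min.

14.6 min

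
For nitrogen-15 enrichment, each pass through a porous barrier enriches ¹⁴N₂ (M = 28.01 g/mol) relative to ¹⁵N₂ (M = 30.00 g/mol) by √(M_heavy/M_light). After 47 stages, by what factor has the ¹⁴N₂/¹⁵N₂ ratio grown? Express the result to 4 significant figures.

Overall factor = α^47 with α = √(30.00/28.01), i.e. (30.00/28.01)^(47/2).
= 1.07105^(47/2) = 5.018.

5.018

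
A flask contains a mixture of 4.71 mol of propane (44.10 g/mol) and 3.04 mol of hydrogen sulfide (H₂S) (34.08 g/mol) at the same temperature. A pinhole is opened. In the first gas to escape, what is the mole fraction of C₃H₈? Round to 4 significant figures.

0.5766

Effusion rate of each component ∝ n_i/√M_i (partial pressure × 1/√M).
So x_C₃H₈ in the escaping gas = (n_C₃H₈/√M_C₃H₈) / Σ(n_i/√M_i)
= (4.71/√44.10) / (4.71/√44.10 + 3.04/√34.08) = 0.7093/(0.7093 + 0.5207) = 0.5766.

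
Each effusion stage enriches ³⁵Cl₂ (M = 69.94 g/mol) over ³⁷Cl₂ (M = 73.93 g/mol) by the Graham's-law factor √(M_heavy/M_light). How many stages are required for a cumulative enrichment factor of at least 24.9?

Single-stage factor α = √(73.93/69.94), so ln α = ½ ln(1.05705) = 0.02774.
Need α^N ≥ 24.9 ⇒ N ≥ ln(24.9) / ln α = 3.215 / 0.02774 = 115.89.
Minimum whole number of stages: N = 116.

116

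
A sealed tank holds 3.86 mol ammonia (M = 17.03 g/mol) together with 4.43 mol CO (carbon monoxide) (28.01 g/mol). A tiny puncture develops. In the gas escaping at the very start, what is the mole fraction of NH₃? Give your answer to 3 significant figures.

Rate_i ∝ x_i/√M_i (Graham's law weighted by mole fraction), so the effusate composition follows n_i/√M_i.
x_NH₃(eff) = (n_NH₃/√M_NH₃) / (n_NH₃/√M_NH₃ + n_CO/√M_CO)
= (3.86/√17.03) / (3.86/√17.03 + 4.43/√28.01) = 0.9354/(0.9354 + 0.8370) = 0.528.

0.528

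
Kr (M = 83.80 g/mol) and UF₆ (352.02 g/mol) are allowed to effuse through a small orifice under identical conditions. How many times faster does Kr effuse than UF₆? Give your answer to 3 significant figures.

Graham's law gives rate_Kr/rate_UF₆ = √(M_UF₆/M_Kr) = √(352.02/83.80) = √4.201 = 2.05.

2.05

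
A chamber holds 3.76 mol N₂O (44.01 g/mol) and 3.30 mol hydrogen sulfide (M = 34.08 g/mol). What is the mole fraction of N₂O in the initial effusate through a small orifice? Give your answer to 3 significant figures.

The effusion rate of species i is ∝ p_i/√M_i ∝ n_i/√M_i.
So x_N₂O in the escaping gas = (n_N₂O/√M_N₂O) / Σ(n_i/√M_i)
= (3.76/√44.01) / (3.76/√44.01 + 3.30/√34.08) = 0.5668/(0.5668 + 0.5653) = 0.501.

0.501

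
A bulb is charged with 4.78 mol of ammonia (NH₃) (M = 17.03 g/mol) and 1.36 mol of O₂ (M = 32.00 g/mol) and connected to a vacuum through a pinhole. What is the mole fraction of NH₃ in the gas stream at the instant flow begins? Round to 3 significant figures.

Effusion rate of each component ∝ n_i/√M_i (partial pressure × 1/√M).
So x_NH₃ in the escaping gas = (n_NH₃/√M_NH₃) / Σ(n_i/√M_i)
= (4.78/√17.03) / (4.78/√17.03 + 1.36/√32.00) = 1.158/(1.158 + 0.2404) = 0.828.

0.828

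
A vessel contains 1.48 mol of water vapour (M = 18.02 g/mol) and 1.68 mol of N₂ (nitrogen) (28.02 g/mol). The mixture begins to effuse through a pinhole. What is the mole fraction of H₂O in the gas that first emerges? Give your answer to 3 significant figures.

0.523

The effusion rate of species i is ∝ p_i/√M_i ∝ n_i/√M_i.
Mole fraction of H₂O in the effusate = (n_H₂O/√M_H₂O) / (n_H₂O/√M_H₂O + n_N₂/√M_N₂)
= (1.48/√18.02) / (1.48/√18.02 + 1.68/√28.02) = 0.3486/(0.3486 + 0.3174) = 0.523.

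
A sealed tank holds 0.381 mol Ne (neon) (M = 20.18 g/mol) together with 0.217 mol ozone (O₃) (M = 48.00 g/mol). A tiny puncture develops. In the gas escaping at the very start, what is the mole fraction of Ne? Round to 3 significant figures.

0.730

The effusion rate of species i is ∝ p_i/√M_i ∝ n_i/√M_i.
Mole fraction of Ne in the effusate = (n_Ne/√M_Ne) / (n_Ne/√M_Ne + n_O₃/√M_O₃)
= (0.381/√20.18) / (0.381/√20.18 + 0.217/√48.00) = 0.08481/(0.08481 + 0.03132) = 0.730.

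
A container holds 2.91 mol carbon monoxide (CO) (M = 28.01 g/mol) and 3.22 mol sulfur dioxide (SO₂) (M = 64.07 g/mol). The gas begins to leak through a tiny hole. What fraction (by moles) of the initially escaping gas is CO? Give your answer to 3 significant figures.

0.577

Rate_i ∝ x_i/√M_i (Graham's law weighted by mole fraction), so the effusate composition follows n_i/√M_i.
Mole fraction of CO in the effusate = (n_CO/√M_CO) / (n_CO/√M_CO + n_SO₂/√M_SO₂)
= (2.91/√28.01) / (2.91/√28.01 + 3.22/√64.07) = 0.5498/(0.5498 + 0.4023) = 0.577.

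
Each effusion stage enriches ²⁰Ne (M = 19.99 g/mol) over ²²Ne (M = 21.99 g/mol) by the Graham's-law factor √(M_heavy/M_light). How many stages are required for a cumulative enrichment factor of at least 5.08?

Per stage α = (21.99/19.99)^(1/2) = 1.10005^0.5, giving ln α = 0.04768.
Need α^N ≥ 5.08 ⇒ N ≥ ln(5.08) / ln α = 1.625 / 0.04768 = 34.09.
Minimum whole number of stages: N = 35.

35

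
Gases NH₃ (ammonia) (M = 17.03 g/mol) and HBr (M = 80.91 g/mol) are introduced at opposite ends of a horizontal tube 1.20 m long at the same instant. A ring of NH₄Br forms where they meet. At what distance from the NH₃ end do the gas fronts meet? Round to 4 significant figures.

0.8226 m

The fronts meet when d_NH₃ + d_HBr = L with d_NH₃/d_HBr = √(M_HBr/M_NH₃) (Graham's law). Here √(M_HBr/M_NH₃) = √(80.91/17.03) = 2.180.
With d_NH₃ + d_HBr = 1.20 m, d_HBr = 1.20/(1 + 2.180) = 0.3774 m.
d_NH₃ = 1.20 − 0.3774 = 0.8226 m.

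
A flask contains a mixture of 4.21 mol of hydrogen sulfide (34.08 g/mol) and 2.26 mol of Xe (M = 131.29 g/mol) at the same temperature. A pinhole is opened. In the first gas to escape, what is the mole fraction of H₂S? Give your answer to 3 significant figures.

Effusion rate of each component ∝ n_i/√M_i (partial pressure × 1/√M).
Mole fraction of H₂S in the effusate = (n_H₂S/√M_H₂S) / (n_H₂S/√M_H₂S + n_Xe/√M_Xe)
= (4.21/√34.08) / (4.21/√34.08 + 2.26/√131.29) = 0.7212/(0.7212 + 0.1972) = 0.785.

0.785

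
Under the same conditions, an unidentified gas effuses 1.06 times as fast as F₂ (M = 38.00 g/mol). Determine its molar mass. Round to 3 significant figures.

33.8 g/mol

Using Graham's law: rate_X/rate_F₂ = √(M_F₂/M_X).
1.06 = √(38.00/M_X)
M_X = 38.00 / 1.06² = 38.00 / 1.124 = 33.8 g/mol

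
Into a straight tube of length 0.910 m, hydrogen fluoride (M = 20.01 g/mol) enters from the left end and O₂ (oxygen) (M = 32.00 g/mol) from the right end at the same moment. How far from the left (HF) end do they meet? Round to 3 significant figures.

0.508 m

Graham's law gives d_HF/d_O₂ = rate_HF/rate_O₂ = √(M_O₂/M_HF) = √(32.00/20.01) = 1.265.
With d_HF + d_O₂ = 0.910 m, d_O₂ = 0.910/(1 + 1.265) = 0.4018 m.
d_HF = 0.910 − 0.4018 = 0.508 m.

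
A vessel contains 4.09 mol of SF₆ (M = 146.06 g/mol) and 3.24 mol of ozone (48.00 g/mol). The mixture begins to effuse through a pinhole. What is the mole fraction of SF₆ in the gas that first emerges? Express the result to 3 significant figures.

The effusion rate of species i is ∝ p_i/√M_i ∝ n_i/√M_i.
Mole fraction of SF₆ in the effusate = (n_SF₆/√M_SF₆) / (n_SF₆/√M_SF₆ + n_O₃/√M_O₃)
= (4.09/√146.06) / (4.09/√146.06 + 3.24/√48.00) = 0.3384/(0.3384 + 0.4677) = 0.420.

0.420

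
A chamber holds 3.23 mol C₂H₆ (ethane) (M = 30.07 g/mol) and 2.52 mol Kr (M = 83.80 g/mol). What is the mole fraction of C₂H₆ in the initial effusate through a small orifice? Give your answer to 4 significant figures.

0.6815

Each component's effusion rate ∝ (its partial pressure)·(1/√M) ∝ n_i/√M_i.
Mole fraction of C₂H₆ in the effusate = (n_C₂H₆/√M_C₂H₆) / (n_C₂H₆/√M_C₂H₆ + n_Kr/√M_Kr)
= (3.23/√30.07) / (3.23/√30.07 + 2.52/√83.80) = 0.5890/(0.5890 + 0.2753) = 0.6815.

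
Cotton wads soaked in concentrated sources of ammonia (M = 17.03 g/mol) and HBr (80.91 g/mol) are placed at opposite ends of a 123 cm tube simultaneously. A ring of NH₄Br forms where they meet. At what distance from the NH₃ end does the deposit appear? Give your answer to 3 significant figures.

84.3 cm

Graham's law gives d_NH₃/d_HBr = rate_NH₃/rate_HBr = √(M_HBr/M_NH₃) = √(80.91/17.03) = 2.180.
With d_NH₃ + d_HBr = 123 cm, d_HBr = 123/(1 + 2.180) = 38.68 cm.
d_NH₃ = 123 − 38.68 = 84.3 cm.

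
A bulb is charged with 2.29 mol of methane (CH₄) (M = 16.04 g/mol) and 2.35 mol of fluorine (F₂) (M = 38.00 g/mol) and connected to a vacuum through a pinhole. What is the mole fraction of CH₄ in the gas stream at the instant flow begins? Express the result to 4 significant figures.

0.6000

Rate_i ∝ x_i/√M_i (Graham's law weighted by mole fraction), so the effusate composition follows n_i/√M_i.
Mole fraction of CH₄ in the effusate = (n_CH₄/√M_CH₄) / (n_CH₄/√M_CH₄ + n_F₂/√M_F₂)
= (2.29/√16.04) / (2.29/√16.04 + 2.35/√38.00) = 0.5718/(0.5718 + 0.3812) = 0.6000.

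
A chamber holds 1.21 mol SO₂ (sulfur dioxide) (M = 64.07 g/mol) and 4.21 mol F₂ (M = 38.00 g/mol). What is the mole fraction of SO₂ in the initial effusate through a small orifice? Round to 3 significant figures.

0.181

Effusion rate of each component ∝ n_i/√M_i (partial pressure × 1/√M).
So x_SO₂ in the escaping gas = (n_SO₂/√M_SO₂) / Σ(n_i/√M_i)
= (1.21/√64.07) / (1.21/√64.07 + 4.21/√38.00) = 0.1512/(0.1512 + 0.6830) = 0.181.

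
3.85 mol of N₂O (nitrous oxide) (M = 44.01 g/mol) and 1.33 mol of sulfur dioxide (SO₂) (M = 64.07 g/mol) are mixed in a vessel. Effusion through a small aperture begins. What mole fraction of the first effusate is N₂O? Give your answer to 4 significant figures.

The effusion rate of species i is ∝ p_i/√M_i ∝ n_i/√M_i.
So x_N₂O in the escaping gas = (n_N₂O/√M_N₂O) / Σ(n_i/√M_i)
= (3.85/√44.01) / (3.85/√44.01 + 1.33/√64.07) = 0.5803/(0.5803 + 0.1662) = 0.7774.

0.7774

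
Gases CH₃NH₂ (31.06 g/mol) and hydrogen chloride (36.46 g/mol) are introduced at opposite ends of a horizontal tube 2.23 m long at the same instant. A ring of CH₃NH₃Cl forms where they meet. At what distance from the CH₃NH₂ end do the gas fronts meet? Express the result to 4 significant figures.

Graham's law gives d_CH₃NH₂/d_HCl = rate_CH₃NH₂/rate_HCl = √(M_HCl/M_CH₃NH₂) = √(36.46/31.06) = 1.083.
With d_CH₃NH₂ + d_HCl = 2.23 m, d_HCl = 2.23/(1 + 1.083) = 1.070 m.
d_CH₃NH₂ = 2.23 − 1.070 = 1.160 m.

1.160 m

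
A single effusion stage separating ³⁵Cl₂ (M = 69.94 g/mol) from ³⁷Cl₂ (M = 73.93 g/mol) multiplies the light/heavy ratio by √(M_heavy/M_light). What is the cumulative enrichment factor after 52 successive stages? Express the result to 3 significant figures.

4.23

Overall factor = α^52 with α = √(73.93/69.94), i.e. (73.93/69.94)^(52/2).
= 1.05705^26 = 4.23.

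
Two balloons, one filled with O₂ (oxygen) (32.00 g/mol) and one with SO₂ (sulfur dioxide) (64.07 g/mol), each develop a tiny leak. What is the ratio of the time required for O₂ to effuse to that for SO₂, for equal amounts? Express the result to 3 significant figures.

Graham's law gives t_O₂/t_SO₂ = √(M_O₂/M_SO₂) = √(32.00/64.07) = √0.4995 = 0.707.

0.707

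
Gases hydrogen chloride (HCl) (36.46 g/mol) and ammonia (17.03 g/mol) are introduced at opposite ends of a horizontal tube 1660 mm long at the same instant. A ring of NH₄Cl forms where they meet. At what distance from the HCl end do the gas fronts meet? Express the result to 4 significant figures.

673.9 mm

Distances travelled in equal time are proportional to diffusion rates, so d_HCl/d_NH₃ = √(M_NH₃/M_HCl) = √(17.03/36.46) = 0.6834.
With d_HCl + d_NH₃ = 1660 mm, d_NH₃ = 1660/(1 + 0.6834) = 986.1 mm.
d_HCl = 1660 − 986.1 = 673.9 mm.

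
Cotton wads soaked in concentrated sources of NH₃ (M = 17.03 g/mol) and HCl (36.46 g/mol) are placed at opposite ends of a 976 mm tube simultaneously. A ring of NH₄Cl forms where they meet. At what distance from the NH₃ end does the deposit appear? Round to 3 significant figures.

580 mm

Graham's law gives d_NH₃/d_HCl = rate_NH₃/rate_HCl = √(M_HCl/M_NH₃) = √(36.46/17.03) = 1.463.
With d_NH₃ + d_HCl = 976 mm, d_HCl = 976/(1 + 1.463) = 396.2 mm.
d_NH₃ = 976 − 396.2 = 580 mm.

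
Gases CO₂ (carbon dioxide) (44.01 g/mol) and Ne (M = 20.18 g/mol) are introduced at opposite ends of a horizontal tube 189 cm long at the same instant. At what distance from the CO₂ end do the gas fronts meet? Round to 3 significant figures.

76.3 cm

Distances travelled in equal time are proportional to diffusion rates, so d_CO₂/d_Ne = √(M_Ne/M_CO₂) = √(20.18/44.01) = 0.6772.
With d_CO₂ + d_Ne = 189 cm, d_Ne = 189/(1 + 0.6772) = 112.7 cm.
d_CO₂ = 189 − 112.7 = 76.3 cm.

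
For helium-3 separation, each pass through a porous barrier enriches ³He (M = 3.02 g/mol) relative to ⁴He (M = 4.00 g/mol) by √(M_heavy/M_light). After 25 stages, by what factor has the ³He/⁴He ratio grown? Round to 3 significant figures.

After 25 stages the ratio has grown by (√(4.00/3.02))^25 = (4.00/3.02)^(25/2).
= 1.32450^(25/2) = 33.5.

33.5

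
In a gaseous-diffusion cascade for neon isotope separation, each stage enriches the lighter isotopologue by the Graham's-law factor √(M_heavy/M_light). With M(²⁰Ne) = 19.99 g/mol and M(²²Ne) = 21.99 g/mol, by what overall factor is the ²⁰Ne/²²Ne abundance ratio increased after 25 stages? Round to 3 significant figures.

Each stage multiplies the ratio by α = √(21.99/19.99), so after 25 stages the overall factor is α^25 = (21.99/19.99)^(25/2).
= 1.10005^(25/2) = 3.29.

3.29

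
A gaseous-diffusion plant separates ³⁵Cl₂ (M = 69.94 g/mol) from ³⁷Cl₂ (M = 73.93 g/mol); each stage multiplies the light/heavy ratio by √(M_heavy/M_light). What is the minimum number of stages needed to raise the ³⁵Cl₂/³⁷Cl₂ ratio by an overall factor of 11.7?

Per stage α = (73.93/69.94)^(1/2) = 1.05705^0.5, giving ln α = 0.02774.
Need α^N ≥ 11.7 ⇒ N ≥ ln(11.7) / ln α = 2.460 / 0.02774 = 88.66.
Rounding up, N = 89 stages.

89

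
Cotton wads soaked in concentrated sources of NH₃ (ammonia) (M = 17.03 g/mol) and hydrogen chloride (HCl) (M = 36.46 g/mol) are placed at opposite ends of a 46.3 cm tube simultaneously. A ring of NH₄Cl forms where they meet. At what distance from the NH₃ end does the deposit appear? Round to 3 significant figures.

27.5 cm

In equal time, each gas travels a distance ∝ its rate ∝ 1/√M, so d_NH₃/d_HCl = √(M_HCl/M_NH₃) = √(36.46/17.03) = 1.463.
With d_NH₃ + d_HCl = 46.3 cm, d_HCl = 46.3/(1 + 1.463) = 18.80 cm.
d_NH₃ = 46.3 − 18.80 = 27.5 cm.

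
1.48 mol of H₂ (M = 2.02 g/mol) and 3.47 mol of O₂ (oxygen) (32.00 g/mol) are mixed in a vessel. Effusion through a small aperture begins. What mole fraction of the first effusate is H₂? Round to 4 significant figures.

Effusion rate of each component ∝ n_i/√M_i (partial pressure × 1/√M).
So x_H₂ in the escaping gas = (n_H₂/√M_H₂) / Σ(n_i/√M_i)
= (1.48/√2.02) / (1.48/√2.02 + 3.47/√32.00) = 1.041/(1.041 + 0.6134) = 0.6293.

0.6293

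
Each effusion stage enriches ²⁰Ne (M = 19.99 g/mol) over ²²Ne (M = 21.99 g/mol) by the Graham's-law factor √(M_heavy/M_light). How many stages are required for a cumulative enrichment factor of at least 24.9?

68

With α = √(21.99/19.99) per stage, ln α = ½ ln(1.10005) = 0.04768.
Need α^N ≥ 24.9 ⇒ N ≥ ln(24.9) / ln α = 3.215 / 0.04768 = 67.43.
Minimum whole number of stages: N = 68.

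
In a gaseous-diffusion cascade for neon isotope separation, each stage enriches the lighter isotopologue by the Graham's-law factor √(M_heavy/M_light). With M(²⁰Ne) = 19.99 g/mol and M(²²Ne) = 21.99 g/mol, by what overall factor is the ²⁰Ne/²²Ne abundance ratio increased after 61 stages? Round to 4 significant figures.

The single-stage factor is √(M_heavy/M_light), so 61 stages give [√(21.99/19.99)]^61 = (21.99/19.99)^(61/2).
= 1.10005^(61/2) = 18.33.

18.33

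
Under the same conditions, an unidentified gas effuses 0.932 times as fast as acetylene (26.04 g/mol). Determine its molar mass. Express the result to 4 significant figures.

Graham's law gives rate_X/rate_C₂H₂ = √(M_C₂H₂/M_X).
0.932 = √(26.04/M_X)
M_X = 26.04 / 0.932² = 26.04 / 0.8686 = 29.98 g/mol

29.98 g/mol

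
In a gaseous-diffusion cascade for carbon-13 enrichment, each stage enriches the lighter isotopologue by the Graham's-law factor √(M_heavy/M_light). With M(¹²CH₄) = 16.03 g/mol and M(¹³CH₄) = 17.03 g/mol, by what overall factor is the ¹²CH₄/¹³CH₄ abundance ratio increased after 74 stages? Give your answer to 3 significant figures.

9.38

The single-stage factor is √(M_heavy/M_light), so 74 stages give [√(17.03/16.03)]^74 = (17.03/16.03)^(74/2).
= 1.06238^37 = 9.38.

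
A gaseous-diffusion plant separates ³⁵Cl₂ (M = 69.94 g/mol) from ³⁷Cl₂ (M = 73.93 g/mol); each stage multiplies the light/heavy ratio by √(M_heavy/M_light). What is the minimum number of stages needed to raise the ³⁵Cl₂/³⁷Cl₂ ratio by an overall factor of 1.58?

17

Single-stage factor α = √(73.93/69.94), so ln α = ½ ln(1.05705) = 0.02774.
Need α^N ≥ 1.58 ⇒ N ≥ ln(1.58) / ln α = 0.4574 / 0.02774 = 16.49.
So at least 17 stages are needed.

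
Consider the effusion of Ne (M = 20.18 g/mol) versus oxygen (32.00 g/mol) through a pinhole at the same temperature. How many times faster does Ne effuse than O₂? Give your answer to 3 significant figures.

Since effusion rate ∝ 1/√M, rate_Ne/rate_O₂ = √(M_O₂/M_Ne) = √(32.00/20.18) = √1.586 = 1.26.

1.26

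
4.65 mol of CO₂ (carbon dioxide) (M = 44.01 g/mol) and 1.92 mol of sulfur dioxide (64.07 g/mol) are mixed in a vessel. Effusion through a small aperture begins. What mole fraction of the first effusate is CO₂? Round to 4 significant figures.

0.7450

Rate_i ∝ x_i/√M_i (Graham's law weighted by mole fraction), so the effusate composition follows n_i/√M_i.
Mole fraction of CO₂ in the effusate = (n_CO₂/√M_CO₂) / (n_CO₂/√M_CO₂ + n_SO₂/√M_SO₂)
= (4.65/√44.01) / (4.65/√44.01 + 1.92/√64.07) = 0.7009/(0.7009 + 0.2399) = 0.7450.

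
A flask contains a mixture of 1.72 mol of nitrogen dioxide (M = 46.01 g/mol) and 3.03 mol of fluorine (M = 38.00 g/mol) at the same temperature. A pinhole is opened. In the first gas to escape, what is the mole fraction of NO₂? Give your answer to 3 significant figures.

Each component's effusion rate ∝ (its partial pressure)·(1/√M) ∝ n_i/√M_i.
So x_NO₂ in the escaping gas = (n_NO₂/√M_NO₂) / Σ(n_i/√M_i)
= (1.72/√46.01) / (1.72/√46.01 + 3.03/√38.00) = 0.2536/(0.2536 + 0.4915) = 0.340.

0.340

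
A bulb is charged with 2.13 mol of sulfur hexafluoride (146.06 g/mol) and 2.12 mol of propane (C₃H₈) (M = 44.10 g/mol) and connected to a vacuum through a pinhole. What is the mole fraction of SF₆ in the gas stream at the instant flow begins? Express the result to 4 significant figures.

0.3557

The effusion rate of species i is ∝ p_i/√M_i ∝ n_i/√M_i.
x_SF₆(eff) = (n_SF₆/√M_SF₆) / (n_SF₆/√M_SF₆ + n_C₃H₈/√M_C₃H₈)
= (2.13/√146.06) / (2.13/√146.06 + 2.12/√44.10) = 0.1762/(0.1762 + 0.3192) = 0.3557.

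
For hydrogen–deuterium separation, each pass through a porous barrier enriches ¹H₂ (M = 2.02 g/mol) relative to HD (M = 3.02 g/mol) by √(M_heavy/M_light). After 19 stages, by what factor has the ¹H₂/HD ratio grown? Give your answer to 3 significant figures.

45.6

After 19 stages the ratio has grown by (√(3.02/2.02))^19 = (3.02/2.02)^(19/2).
= 1.49505^(19/2) = 45.6.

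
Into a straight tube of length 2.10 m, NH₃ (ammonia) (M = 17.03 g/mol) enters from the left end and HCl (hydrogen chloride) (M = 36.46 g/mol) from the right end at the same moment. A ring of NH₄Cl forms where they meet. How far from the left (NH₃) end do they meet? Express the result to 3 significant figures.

Graham's law gives d_NH₃/d_HCl = rate_NH₃/rate_HCl = √(M_HCl/M_NH₃) = √(36.46/17.03) = 1.463.
With d_NH₃ + d_HCl = 2.10 m, d_HCl = 2.10/(1 + 1.463) = 0.8526 m.
d_NH₃ = 2.10 − 0.8526 = 1.25 m.

1.25 m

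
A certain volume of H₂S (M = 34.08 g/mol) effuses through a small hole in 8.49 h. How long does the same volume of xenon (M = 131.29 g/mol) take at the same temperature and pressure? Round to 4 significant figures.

Since effusion rate ∝ 1/√M, t_Xe/t_H₂S = √(M_Xe/M_H₂S) = √(131.29/34.08) = √3.852 = 1.963.
So the time for Xe is 8.49 × 1.963 = 16.66 h.

16.66 h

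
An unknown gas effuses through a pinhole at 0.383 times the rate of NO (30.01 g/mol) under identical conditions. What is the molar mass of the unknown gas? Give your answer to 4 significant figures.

204.6 g/mol

Since effusion rate ∝ 1/√M, rate_X/rate_NO = √(M_NO/M_X).
0.383 = √(30.01/M_X)
M_X = 30.01 / 0.383² = 30.01 / 0.1467 = 204.6 g/mol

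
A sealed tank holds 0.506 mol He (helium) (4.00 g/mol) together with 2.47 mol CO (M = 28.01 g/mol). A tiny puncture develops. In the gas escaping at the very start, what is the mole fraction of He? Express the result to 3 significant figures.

0.352

Rate_i ∝ x_i/√M_i (Graham's law weighted by mole fraction), so the effusate composition follows n_i/√M_i.
Mole fraction of He in the effusate = (n_He/√M_He) / (n_He/√M_He + n_CO/√M_CO)
= (0.506/√4.00) / (0.506/√4.00 + 2.47/√28.01) = 0.2530/(0.2530 + 0.4667) = 0.352.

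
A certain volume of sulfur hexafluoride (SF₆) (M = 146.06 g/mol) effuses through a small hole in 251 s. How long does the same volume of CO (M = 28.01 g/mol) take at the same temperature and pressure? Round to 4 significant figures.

From Graham's law, t_CO/t_SF₆ = √(M_CO/M_SF₆) = √(28.01/146.06) = √0.1918 = 0.4379.
So the time for CO is 251 × 0.4379 = 109.9 s.

109.9 s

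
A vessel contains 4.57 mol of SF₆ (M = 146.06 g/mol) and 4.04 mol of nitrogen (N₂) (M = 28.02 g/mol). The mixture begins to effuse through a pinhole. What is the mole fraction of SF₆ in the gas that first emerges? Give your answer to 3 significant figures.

0.331

Effusion rate of each component ∝ n_i/√M_i (partial pressure × 1/√M).
So x_SF₆ in the escaping gas = (n_SF₆/√M_SF₆) / Σ(n_i/√M_i)
= (4.57/√146.06) / (4.57/√146.06 + 4.04/√28.02) = 0.3781/(0.3781 + 0.7632) = 0.331.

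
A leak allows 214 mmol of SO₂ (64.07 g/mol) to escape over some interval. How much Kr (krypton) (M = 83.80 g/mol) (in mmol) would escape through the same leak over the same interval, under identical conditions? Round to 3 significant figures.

Using Graham's law: rate_Kr/rate_SO₂ = √(M_SO₂/M_Kr) = √(64.07/83.80) = √0.7646 = 0.8744.
So the amount for Kr is 214 × 0.8744 = 187 mmol.

187 mmol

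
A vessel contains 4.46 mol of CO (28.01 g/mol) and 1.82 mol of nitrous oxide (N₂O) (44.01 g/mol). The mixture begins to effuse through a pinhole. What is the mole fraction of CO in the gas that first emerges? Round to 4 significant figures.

Effusion rate of each component ∝ n_i/√M_i (partial pressure × 1/√M).
Mole fraction of CO in the effusate = (n_CO/√M_CO) / (n_CO/√M_CO + n_N₂O/√M_N₂O)
= (4.46/√28.01) / (4.46/√28.01 + 1.82/√44.01) = 0.8427/(0.8427 + 0.2743) = 0.7544.

0.7544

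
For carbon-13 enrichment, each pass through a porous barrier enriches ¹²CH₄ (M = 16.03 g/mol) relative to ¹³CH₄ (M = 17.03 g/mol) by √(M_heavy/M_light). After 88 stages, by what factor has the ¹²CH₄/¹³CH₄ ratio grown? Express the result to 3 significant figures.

Overall factor = α^88 with α = √(17.03/16.03), i.e. (17.03/16.03)^(88/2).
= 1.06238^44 = 14.3.

14.3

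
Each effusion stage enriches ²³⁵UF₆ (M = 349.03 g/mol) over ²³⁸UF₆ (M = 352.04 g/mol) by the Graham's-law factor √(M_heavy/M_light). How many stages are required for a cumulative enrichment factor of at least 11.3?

565

Single-stage factor α = √(352.04/349.03), so ln α = ½ ln(1.00862) = 0.004293.
Need α^N ≥ 11.3 ⇒ N ≥ ln(11.3) / ln α = 2.425 / 0.004293 = 564.77.
Rounding up, N = 565 stages.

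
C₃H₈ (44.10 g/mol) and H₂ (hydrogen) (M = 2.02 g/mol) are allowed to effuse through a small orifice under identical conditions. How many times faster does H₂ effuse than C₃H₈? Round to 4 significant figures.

From Graham's law, rate_H₂/rate_C₃H₈ = √(M_C₃H₈/M_H₂) = √(44.10/2.02) = √21.83 = 4.672.

4.672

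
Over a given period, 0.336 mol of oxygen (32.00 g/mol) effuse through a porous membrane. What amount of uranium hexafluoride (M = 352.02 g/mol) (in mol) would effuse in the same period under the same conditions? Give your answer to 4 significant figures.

From Graham's law, rate_UF₆/rate_O₂ = √(M_O₂/M_UF₆) = √(32.00/352.02) = √0.09090 = 0.3015.
So the amount for UF₆ is 0.336 × 0.3015 = 0.1013 mol.

0.1013 mol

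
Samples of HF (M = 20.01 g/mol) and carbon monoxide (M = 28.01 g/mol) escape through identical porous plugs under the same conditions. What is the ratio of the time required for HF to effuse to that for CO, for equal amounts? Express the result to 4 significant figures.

0.8452

From Graham's law, t_HF/t_CO = √(M_HF/M_CO) = √(20.01/28.01) = √0.7144 = 0.8452.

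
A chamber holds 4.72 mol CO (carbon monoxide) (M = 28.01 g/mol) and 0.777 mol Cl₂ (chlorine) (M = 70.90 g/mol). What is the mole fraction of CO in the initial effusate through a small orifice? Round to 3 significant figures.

Each component's effusion rate ∝ (its partial pressure)·(1/√M) ∝ n_i/√M_i.
x_CO(eff) = (n_CO/√M_CO) / (n_CO/√M_CO + n_Cl₂/√M_Cl₂)
= (4.72/√28.01) / (4.72/√28.01 + 0.777/√70.90) = 0.8918/(0.8918 + 0.09228) = 0.906.

0.906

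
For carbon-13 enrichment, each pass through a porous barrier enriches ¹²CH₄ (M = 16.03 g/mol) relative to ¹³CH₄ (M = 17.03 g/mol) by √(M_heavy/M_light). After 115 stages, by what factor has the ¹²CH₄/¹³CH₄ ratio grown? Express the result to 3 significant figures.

32.4

Each stage multiplies the ratio by α = √(17.03/16.03), so after 115 stages the overall factor is α^115 = (17.03/16.03)^(115/2).
= 1.06238^(115/2) = 32.4.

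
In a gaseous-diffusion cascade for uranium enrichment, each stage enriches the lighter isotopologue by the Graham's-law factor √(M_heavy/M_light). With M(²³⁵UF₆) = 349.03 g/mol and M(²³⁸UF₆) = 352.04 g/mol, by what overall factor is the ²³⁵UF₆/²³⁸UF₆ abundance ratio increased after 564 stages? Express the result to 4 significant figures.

11.26

Each stage multiplies the ratio by α = √(352.04/349.03), so after 564 stages the overall factor is α^564 = (352.04/349.03)^(564/2).
= 1.00862^282 = 11.26.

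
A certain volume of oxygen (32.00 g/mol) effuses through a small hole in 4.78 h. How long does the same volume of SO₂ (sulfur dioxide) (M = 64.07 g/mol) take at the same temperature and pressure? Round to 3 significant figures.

Graham's law gives t_SO₂/t_O₂ = √(M_SO₂/M_O₂) = √(64.07/32.00) = √2.002 = 1.415.
So the time for SO₂ is 4.78 × 1.415 = 6.76 h.

6.76 h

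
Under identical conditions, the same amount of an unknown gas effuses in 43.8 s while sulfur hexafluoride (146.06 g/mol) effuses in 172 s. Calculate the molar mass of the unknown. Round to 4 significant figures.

9.472 g/mol

By Graham's law, t_X/t_SF₆ = √(M_X/M_SF₆).
43.8/172 = 0.2547 = √(M_X/146.06)
M_X = 146.06 × 0.2547² = 146.06 × 0.06485 = 9.472 g/mol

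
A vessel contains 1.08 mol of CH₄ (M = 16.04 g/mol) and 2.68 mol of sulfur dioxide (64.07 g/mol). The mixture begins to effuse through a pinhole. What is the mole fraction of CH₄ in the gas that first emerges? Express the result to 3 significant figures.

0.446

Each component's effusion rate ∝ (its partial pressure)·(1/√M) ∝ n_i/√M_i.
x_CH₄(eff) = (n_CH₄/√M_CH₄) / (n_CH₄/√M_CH₄ + n_SO₂/√M_SO₂)
= (1.08/√16.04) / (1.08/√16.04 + 2.68/√64.07) = 0.2697/(0.2697 + 0.3348) = 0.446.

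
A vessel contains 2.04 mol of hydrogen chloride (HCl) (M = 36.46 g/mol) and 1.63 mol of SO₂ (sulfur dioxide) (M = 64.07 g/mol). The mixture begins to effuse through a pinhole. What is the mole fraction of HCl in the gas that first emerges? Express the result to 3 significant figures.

Rate_i ∝ x_i/√M_i (Graham's law weighted by mole fraction), so the effusate composition follows n_i/√M_i.
So x_HCl in the escaping gas = (n_HCl/√M_HCl) / Σ(n_i/√M_i)
= (2.04/√36.46) / (2.04/√36.46 + 1.63/√64.07) = 0.3378/(0.3378 + 0.2036) = 0.624.

0.624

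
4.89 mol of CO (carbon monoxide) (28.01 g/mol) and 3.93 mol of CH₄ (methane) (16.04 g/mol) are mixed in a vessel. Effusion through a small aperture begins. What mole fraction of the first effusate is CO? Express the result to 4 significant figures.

The effusion rate of species i is ∝ p_i/√M_i ∝ n_i/√M_i.
So x_CO in the escaping gas = (n_CO/√M_CO) / Σ(n_i/√M_i)
= (4.89/√28.01) / (4.89/√28.01 + 3.93/√16.04) = 0.9240/(0.9240 + 0.9813) = 0.4850.

0.4850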